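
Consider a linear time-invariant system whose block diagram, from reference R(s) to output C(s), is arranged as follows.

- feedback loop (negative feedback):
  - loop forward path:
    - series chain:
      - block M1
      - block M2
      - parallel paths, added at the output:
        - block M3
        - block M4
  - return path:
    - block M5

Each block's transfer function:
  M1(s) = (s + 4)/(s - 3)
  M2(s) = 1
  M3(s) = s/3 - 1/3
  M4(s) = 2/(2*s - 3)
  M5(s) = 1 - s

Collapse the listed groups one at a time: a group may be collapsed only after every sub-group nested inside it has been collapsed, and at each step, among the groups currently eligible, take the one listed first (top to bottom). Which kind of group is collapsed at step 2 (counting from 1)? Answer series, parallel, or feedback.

Step 1 - add M3, M4 (parallel)
Step 2 - multiply M1, M2, (M3+M4) (series)
Step 3 - close the feedback loop around (M1*M2*(M3+M4)), M5
Step 2 collapses a series group.

Answer: series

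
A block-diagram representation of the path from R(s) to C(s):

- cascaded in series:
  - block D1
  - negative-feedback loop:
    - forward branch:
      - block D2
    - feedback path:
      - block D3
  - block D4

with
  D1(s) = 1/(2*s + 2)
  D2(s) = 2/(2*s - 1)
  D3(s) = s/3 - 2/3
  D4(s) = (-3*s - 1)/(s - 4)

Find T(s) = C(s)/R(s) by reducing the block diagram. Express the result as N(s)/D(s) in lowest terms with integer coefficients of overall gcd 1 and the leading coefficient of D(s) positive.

Reducing step by step:

Step 1: collapse the loop (D2 forward, D3 return): 6/(8*s - 7)
Step 2: multiply D1, [D2/(1+D2*D3)], D4 (series), which is the overall transfer function T(s) = C(s)/R(s) in lowest terms

Answer: (-9*s - 3)/(8*s^3 - 31*s^2 - 11*s + 28)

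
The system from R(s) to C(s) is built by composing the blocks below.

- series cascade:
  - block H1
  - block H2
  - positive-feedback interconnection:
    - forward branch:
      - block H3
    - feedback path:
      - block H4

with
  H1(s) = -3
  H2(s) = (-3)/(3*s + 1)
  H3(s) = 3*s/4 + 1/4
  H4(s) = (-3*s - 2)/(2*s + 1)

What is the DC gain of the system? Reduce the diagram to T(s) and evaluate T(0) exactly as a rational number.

[1] reduce the feedback loop with forward H3 and return H4, giving (6*s^2 + 5*s + 1)/(9*s^2 + 17*s + 6)
[2] series reduction of H1, H2, [H3/(1-H3*H4)], giving (18*s + 9)/(9*s^2 + 17*s + 6)
That last expression is T(s); at s = 0 only the constant terms survive, so T(0) = 9/6 = 3/2.

Final answer: 3/2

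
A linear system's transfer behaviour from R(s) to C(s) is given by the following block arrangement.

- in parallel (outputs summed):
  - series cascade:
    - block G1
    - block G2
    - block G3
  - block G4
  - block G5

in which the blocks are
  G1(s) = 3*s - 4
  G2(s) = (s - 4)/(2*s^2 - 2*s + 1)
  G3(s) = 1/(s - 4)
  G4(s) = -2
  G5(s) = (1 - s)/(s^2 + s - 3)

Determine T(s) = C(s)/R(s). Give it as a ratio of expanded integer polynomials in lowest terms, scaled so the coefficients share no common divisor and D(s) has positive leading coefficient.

Reducing step by step:

[1] reduce the series chain G1, G2, G3 = (3*s - 4)/(2*s^2 - 2*s + 1)
[2] combine (G1*G2*G3), G4, G5 in parallel - this is the overall T(s), already in the required normalized form

Answer: (-4*s^4 + s^3 + 17*s^2 - 30*s + 19)/(2*s^4 - 7*s^2 + 7*s - 3)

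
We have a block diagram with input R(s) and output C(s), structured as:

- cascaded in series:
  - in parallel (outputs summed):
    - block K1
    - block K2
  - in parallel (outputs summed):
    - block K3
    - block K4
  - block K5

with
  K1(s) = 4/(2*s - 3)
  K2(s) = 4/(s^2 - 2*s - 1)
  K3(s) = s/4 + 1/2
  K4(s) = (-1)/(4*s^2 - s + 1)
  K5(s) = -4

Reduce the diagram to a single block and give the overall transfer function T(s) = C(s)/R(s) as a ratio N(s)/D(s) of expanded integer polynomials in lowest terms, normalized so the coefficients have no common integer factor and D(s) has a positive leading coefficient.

1. parallel reduction of K1, K2, giving (4*s^2 - 16)/(2*s^3 - 7*s^2 + 4*s + 3)
2. sum the parallel branches K3, K4, giving (4*s^3 + 7*s^2 - s - 2)/(16*s^2 - 4*s + 4)
3. combine (K1+K2), (K3+K4), K5 in series: this yields T(s), and no further normalization is needed

Therefore the answer is (-16*s^5 - 28*s^4 + 68*s^3 + 120*s^2 - 16*s - 32)/(8*s^5 - 30*s^4 + 25*s^3 + s^2 + s + 3).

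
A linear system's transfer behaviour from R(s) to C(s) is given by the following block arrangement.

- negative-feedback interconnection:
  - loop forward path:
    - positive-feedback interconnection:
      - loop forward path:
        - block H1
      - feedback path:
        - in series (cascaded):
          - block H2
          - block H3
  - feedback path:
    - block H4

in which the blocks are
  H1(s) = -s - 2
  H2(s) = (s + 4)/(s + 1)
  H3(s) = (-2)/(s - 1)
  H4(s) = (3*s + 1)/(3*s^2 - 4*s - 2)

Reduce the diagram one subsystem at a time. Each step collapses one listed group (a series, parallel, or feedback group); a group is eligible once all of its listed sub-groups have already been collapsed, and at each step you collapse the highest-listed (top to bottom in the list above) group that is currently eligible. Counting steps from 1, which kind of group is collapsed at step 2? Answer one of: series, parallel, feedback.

Step 1: combine H2, H3 in series
Step 2: feedback reduction of H1, (H2*H3)
Step 3: apply the feedback formula to [H1/(1-H1*(H2*H3))], H4
So the answer for step 2 is feedback.

Hence the answer: feedback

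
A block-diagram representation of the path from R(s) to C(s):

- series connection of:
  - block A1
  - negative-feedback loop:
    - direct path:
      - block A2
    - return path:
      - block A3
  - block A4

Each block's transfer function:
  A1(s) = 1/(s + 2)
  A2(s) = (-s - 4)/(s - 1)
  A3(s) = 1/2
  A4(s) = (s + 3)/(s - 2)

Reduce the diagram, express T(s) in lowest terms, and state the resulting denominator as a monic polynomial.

Answer: s^3 - 6*s^2 - 4*s + 24

Working:
Step 1 - close the feedback loop around A2, A3; result (-2*s - 8)/(s - 6)
Step 2 - multiply A1, [A2/(1+A2*A3)], A4 (series); result (-2*s^2 - 14*s - 24)/(s^3 - 6*s^2 - 4*s + 24)
T(s) is the step-2 result (common factors already cancelled). Leading coefficient of the denominator: 1, so no rescaling is needed.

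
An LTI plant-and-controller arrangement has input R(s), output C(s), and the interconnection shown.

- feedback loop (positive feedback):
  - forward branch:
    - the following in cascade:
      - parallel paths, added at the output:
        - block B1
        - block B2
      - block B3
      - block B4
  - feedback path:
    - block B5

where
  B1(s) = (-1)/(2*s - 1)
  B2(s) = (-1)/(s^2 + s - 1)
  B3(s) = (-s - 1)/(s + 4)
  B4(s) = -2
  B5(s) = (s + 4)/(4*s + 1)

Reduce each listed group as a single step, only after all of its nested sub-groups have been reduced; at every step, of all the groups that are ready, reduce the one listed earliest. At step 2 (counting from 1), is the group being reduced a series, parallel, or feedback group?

Step 1: add B1, B2 (parallel)
Step 2: cascade (B1+B2), B3, B4
Step 3: feedback reduction of ((B1+B2)*B3*B4), B5
Step 2: series.

Therefore the answer is series.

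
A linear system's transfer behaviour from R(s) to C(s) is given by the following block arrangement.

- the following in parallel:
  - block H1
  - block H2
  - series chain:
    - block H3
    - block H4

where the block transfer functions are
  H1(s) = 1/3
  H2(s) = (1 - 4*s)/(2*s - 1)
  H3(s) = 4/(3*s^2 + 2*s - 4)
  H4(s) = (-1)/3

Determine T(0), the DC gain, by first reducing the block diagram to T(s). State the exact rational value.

The answer is -1/3.

Reasoning:
(1) series reduction of H3, H4; result (-4)/(9*s^2 + 6*s - 12)
(2) sum the parallel branches H1, H2, (H3*H4); result (-30*s^3 - 14*s^2 + 36*s - 4)/(18*s^3 + 3*s^2 - 30*s + 12)
That last expression is T(s); at s = 0 only the constant terms survive, so T(0) = -4/12 = -1/3.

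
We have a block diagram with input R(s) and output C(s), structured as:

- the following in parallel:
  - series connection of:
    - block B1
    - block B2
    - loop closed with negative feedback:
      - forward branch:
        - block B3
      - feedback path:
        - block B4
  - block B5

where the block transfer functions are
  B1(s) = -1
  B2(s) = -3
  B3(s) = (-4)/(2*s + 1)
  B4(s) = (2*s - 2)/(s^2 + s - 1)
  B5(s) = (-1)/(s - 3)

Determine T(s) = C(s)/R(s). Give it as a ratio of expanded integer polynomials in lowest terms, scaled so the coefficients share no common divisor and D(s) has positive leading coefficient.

1. feedback reduction of B3, B4; result (-4*s^2 - 4*s + 4)/(2*s^3 + 3*s^2 - 9*s + 7)
2. reduce the series chain B1, B2, [B3/(1+B3*B4)]; result (-12*s^2 - 12*s + 12)/(2*s^3 + 3*s^2 - 9*s + 7)
3. sum the parallel branches (B1*B2*[B3/(1+B3*B4)]), B5, giving the overall T(s)

Final answer: (-14*s^3 + 21*s^2 + 57*s - 43)/(2*s^4 - 3*s^3 - 18*s^2 + 34*s - 21)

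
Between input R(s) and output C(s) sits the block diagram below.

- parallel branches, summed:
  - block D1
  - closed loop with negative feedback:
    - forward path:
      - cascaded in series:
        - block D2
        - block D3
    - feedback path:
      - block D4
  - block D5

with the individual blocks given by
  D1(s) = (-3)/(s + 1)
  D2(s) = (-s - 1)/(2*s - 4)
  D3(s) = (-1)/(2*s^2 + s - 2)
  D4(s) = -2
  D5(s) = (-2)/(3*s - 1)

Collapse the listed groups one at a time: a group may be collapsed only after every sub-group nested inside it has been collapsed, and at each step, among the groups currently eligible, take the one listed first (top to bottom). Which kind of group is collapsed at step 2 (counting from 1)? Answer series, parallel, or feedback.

Step 1: combine D2, D3 in series
Step 2: feedback reduction of (D2*D3), D4
Step 3: add D1, [(D2*D3)/(1+(D2*D3)*D4)], D5 (parallel)
The group at step 2 is a feedback group.

Answer: feedback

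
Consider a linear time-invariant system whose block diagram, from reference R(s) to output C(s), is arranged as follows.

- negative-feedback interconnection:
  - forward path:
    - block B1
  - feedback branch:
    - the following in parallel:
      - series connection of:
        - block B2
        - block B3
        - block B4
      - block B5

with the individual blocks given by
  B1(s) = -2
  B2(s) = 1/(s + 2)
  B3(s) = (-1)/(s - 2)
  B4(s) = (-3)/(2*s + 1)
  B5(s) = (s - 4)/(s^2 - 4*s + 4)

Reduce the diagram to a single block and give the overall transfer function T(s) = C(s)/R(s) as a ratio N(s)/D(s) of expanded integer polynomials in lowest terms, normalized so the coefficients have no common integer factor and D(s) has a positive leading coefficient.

Reducing step by step:

Step 1: cascade B2, B3, B4 gives 3/(2*s^3 + s^2 - 8*s - 4)
Step 2: sum the parallel branches (B2*B3*B4), B5 gives (2*s^3 - 3*s^2 - 15*s - 14)/(2*s^4 - 3*s^3 - 10*s^2 + 12*s + 8)
Step 3: apply the feedback formula to B1, ((B2*B3*B4)+B5) - this is the overall T(s), already in the required normalized form

Answer: (-4*s^4 + 6*s^3 + 20*s^2 - 24*s - 16)/(2*s^4 - 7*s^3 - 4*s^2 + 42*s + 36)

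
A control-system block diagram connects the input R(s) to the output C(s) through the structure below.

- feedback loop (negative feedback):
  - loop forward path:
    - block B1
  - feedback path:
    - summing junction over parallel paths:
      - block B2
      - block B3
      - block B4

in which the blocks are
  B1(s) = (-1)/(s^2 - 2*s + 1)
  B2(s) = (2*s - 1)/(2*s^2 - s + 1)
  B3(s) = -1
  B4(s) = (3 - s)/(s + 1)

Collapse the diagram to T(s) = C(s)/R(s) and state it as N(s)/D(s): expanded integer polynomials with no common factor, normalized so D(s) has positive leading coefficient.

Step 1 - reduce the parallel group B2, B3, B4 = (-4*s^3 + 8*s^2 - 3*s + 1)/(2*s^3 + s^2 + 1)
Step 2 - close the feedback loop around B1, (B2+B3+B4), giving the overall T(s)

Final answer: (-2*s^3 - s^2 - 1)/(2*s^5 - 3*s^4 + 4*s^3 - 6*s^2 + s)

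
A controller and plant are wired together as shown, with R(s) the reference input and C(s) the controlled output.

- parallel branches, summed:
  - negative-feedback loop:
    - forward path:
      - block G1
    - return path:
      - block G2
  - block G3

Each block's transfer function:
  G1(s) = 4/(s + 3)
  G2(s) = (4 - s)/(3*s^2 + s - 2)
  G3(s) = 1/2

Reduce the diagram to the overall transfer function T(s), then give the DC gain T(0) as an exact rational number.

1. reduce the feedback loop with forward G1 and return G2 gives (12*s^2 + 4*s - 8)/(3*s^3 + 10*s^2 - 3*s + 10)
2. parallel reduction of [G1/(1+G1*G2)], G3 gives (3*s^3 + 34*s^2 + 5*s - 6)/(6*s^3 + 20*s^2 - 6*s + 20)
Step 2 gives the overall T(s). Then T(0) = -6/20 = -3/10.

Answer: -3/10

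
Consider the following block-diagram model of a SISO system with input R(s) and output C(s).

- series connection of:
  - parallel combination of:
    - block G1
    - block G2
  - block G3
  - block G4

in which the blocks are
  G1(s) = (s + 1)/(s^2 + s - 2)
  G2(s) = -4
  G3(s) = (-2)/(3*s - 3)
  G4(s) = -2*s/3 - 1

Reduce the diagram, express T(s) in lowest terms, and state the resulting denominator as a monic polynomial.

Step 1. reduce the parallel group G1, G2: (-4*s^2 - 3*s + 9)/(s^2 + s - 2)
Step 2. combine (G1+G2), G3, G4 in series: (-16*s^3 - 36*s^2 + 18*s + 54)/(9*s^3 - 27*s + 18)
Step 2 gives the fully reduced T(s), with no common factor left to cancel. The denominator's leading coefficient is 9, so divide each of its coefficients by 9 to get the monic form.

Hence the answer: s^3 - 3*s + 2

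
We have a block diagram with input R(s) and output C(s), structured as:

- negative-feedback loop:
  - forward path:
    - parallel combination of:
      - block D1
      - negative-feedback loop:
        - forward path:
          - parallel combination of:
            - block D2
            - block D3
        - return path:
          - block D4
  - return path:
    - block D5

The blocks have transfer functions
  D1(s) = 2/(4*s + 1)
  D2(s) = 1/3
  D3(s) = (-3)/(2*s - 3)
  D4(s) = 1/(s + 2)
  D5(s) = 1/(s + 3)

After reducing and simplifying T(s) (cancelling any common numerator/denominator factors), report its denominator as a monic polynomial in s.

[1] combine D2, D3 in parallel = (2*s - 12)/(6*s - 9)
[2] apply the feedback formula to (D2+D3), D4 = (2*s^2 - 8*s - 24)/(6*s^2 + 5*s - 30)
[3] combine D1, [(D2+D3)/(1+(D2+D3)*D4)] in parallel = (8*s^3 - 18*s^2 - 94*s - 84)/(24*s^3 + 26*s^2 - 115*s - 30)
[4] reduce the feedback loop with forward (D1+[(D2+D3)/(1+(D2+D3)*D4)]) and return D5 = (8*s^4 + 6*s^3 - 148*s^2 - 366*s - 252)/(24*s^4 + 106*s^3 - 55*s^2 - 469*s - 174)
Step 4 gives the fully reduced T(s), with no common factor left to cancel. The denominator's leading coefficient is 24, so divide each of its coefficients by 24 to get the monic form.

Answer: s^4 + 53*s^3/12 - 55*s^2/24 - 469*s/24 - 29/4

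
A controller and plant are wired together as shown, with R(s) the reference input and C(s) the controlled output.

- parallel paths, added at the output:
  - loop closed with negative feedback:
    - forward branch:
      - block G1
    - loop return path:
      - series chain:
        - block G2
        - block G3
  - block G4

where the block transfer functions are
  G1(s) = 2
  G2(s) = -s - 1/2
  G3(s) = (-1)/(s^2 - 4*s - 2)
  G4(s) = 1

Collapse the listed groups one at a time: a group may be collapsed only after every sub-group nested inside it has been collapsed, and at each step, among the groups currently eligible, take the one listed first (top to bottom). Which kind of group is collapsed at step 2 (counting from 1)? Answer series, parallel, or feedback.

Step 1: multiply G2, G3 (series)
Step 2: feedback reduction of G1, (G2*G3)
Step 3: parallel reduction of [G1/(1+G1*(G2*G3))], G4
Step 2: feedback.

Therefore the answer is feedback.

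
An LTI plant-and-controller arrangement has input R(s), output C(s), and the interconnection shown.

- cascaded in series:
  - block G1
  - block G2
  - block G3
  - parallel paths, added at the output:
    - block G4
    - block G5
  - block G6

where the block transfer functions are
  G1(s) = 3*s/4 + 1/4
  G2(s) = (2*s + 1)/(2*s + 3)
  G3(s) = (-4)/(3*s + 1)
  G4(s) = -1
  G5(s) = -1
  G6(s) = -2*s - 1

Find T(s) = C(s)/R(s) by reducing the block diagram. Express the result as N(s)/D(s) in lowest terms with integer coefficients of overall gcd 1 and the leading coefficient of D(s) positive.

(1) sum the parallel branches G4, G5: -2
(2) reduce the series chain G1, G2, G3, (G4+G5), G6, which is the overall transfer function T(s) = C(s)/R(s) in lowest terms

Hence the answer: (-8*s^2 - 8*s - 2)/(2*s + 3)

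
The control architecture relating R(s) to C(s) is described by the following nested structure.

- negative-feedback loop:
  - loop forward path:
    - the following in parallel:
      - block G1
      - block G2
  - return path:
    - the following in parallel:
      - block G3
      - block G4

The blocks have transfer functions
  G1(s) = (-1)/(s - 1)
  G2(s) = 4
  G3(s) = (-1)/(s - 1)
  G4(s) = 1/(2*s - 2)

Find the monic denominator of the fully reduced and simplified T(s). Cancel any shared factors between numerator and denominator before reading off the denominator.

First reduce the diagram to T(s).

Step 1. reduce the parallel group G1, G2; result (4*s - 5)/(s - 1)
Step 2. sum the parallel branches G3, G4; result (-1)/(2*s - 2)
Step 3. reduce the feedback loop with forward (G1+G2) and return (G3+G4); result (8*s^2 - 18*s + 10)/(2*s^2 - 8*s + 7)
No further cancellation is possible in the step-3 result, so that is T(s). Its denominator becomes monic after dividing by the leading coefficient 2.

Answer: s^2 - 4*s + 7/2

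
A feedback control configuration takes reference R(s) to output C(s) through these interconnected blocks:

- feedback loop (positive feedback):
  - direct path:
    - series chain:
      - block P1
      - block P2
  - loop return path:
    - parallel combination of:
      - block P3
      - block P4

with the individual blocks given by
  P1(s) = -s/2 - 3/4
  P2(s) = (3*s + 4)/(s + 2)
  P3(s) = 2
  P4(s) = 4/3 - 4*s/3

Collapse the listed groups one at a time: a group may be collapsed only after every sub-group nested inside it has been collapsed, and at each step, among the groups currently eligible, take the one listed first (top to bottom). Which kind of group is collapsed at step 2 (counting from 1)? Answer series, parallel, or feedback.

Step 1. combine P1, P2 in series
Step 2. add P3, P4 (parallel)
Step 3. close the feedback loop around (P1*P2), (P3+P4)
At step 2 the group reduced is parallel.

Final answer: parallel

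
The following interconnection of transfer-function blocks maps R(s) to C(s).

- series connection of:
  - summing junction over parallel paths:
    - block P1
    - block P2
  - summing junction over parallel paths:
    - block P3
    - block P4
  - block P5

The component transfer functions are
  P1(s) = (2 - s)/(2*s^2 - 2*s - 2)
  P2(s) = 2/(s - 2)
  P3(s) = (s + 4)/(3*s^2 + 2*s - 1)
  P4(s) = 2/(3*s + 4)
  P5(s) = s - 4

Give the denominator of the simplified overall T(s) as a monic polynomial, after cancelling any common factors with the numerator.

Step 1. reduce the parallel group P1, P2, giving (3*s^2 - 8)/(2*s^3 - 6*s^2 + 2*s + 4)
Step 2. sum the parallel branches P3, P4, giving (9*s^2 + 20*s + 14)/(9*s^3 + 18*s^2 + 5*s - 4)
Step 3. multiply (P1+P2), (P3+P4), P5 (series), giving (27*s^5 - 48*s^4 - 270*s^3 - 40*s^2 + 528*s + 448)/(18*s^6 - 18*s^5 - 80*s^4 + 34*s^3 + 106*s^2 + 12*s - 16)
The result of step 3 is T(s) in lowest terms. Its denominator has leading coefficient 18; dividing the denominator through by 18 makes it monic.

Therefore the answer is s^6 - s^5 - 40*s^4/9 + 17*s^3/9 + 53*s^2/9 + 2*s/3 - 8/9.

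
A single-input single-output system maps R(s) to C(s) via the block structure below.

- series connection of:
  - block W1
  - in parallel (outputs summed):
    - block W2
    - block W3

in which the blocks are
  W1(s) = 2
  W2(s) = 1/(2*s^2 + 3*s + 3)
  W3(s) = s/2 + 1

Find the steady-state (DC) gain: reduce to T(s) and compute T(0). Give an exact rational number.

Step 1. sum the parallel branches W2, W3, giving (2*s^3 + 7*s^2 + 9*s + 8)/(4*s^2 + 6*s + 6)
Step 2. combine W1, (W2+W3) in series, giving (2*s^3 + 7*s^2 + 9*s + 8)/(2*s^2 + 3*s + 3)
That last expression is T(s); at s = 0 only the constant terms survive, so T(0) = 8/3.

Answer: 8/3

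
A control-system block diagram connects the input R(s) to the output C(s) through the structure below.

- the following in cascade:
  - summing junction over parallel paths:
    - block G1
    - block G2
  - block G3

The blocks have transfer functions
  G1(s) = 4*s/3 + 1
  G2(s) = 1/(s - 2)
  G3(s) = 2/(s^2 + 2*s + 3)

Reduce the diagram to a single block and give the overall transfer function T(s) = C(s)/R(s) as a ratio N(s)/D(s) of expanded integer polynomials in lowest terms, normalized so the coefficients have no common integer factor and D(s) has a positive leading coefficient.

Step 1. parallel reduction of G1, G2; result (4*s^2 - 5*s - 3)/(3*s - 6)
Step 2. reduce the series chain (G1+G2), G3: this yields T(s), and no further normalization is needed

Answer: (8*s^2 - 10*s - 6)/(3*s^3 - 3*s - 18)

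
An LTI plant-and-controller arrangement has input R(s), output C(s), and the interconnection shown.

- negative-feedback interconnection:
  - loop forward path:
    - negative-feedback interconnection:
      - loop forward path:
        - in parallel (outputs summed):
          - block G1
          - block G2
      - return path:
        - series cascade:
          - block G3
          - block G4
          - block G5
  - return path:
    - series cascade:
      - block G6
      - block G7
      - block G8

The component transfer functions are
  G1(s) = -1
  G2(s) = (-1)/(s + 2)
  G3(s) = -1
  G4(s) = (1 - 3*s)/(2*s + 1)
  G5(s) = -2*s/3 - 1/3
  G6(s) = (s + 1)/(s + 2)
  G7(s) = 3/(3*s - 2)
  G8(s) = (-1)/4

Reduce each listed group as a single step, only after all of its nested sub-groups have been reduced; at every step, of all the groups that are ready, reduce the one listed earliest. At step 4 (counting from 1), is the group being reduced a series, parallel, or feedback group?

Reducing step by step:

(1) reduce the parallel group G1, G2
(2) combine G3, G4, G5 in series
(3) feedback reduction of (G1+G2), (G3*G4*G5)
(4) reduce the series chain G6, G7, G8
(5) feedback reduction of [(G1+G2)/(1+(G1+G2)*(G3*G4*G5))], (G6*G7*G8)
So the answer for step 4 is series.

Answer: series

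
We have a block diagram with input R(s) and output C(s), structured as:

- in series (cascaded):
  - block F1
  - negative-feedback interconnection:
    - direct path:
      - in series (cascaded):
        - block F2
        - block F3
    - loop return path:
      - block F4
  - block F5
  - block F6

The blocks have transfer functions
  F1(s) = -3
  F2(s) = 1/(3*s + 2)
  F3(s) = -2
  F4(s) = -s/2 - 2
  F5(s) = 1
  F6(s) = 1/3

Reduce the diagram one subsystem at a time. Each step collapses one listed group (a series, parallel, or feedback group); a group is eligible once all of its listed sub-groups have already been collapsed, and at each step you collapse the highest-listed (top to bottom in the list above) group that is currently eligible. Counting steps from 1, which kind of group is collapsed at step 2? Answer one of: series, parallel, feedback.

Step 1: series reduction of F2, F3
Step 2: reduce the feedback loop with forward (F2*F3) and return F4
Step 3: cascade F1, [(F2*F3)/(1+(F2*F3)*F4)], F5, F6
The group at step 2 is a feedback group.

Final answer: feedback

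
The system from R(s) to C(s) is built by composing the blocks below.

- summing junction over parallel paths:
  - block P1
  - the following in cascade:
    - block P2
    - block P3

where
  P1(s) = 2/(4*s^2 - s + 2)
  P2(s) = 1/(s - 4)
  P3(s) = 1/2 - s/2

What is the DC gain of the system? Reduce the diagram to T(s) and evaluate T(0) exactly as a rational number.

First reduce the diagram to T(s).

(1) combine P2, P3 in series gives (1 - s)/(2*s - 8)
(2) sum the parallel branches P1, (P2*P3) gives (-4*s^3 + 5*s^2 + s - 14)/(8*s^3 - 34*s^2 + 12*s - 16)
DC gain: substitute s = 0 into T(s) from step 2: T(0) = -14/(-16) = 7/8.

Answer: 7/8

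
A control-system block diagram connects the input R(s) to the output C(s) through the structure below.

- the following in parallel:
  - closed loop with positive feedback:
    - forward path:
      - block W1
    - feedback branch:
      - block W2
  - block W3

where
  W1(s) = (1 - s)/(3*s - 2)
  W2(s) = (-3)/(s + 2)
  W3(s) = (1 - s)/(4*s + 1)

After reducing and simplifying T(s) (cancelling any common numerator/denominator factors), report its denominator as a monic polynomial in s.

The answer is s^3 + 7*s^2/12 - s/4 - 1/12.

Reasoning:
Step 1 - feedback reduction of W1, W2 -> (-s^2 - s + 2)/(3*s^2 + s - 1)
Step 2 - parallel reduction of [W1/(1-W1*W2)], W3 -> (-7*s^3 - 3*s^2 + 9*s + 1)/(12*s^3 + 7*s^2 - 3*s - 1)
Step 2 gives the fully reduced T(s), with no common factor left to cancel. The denominator's leading coefficient is 12, so divide each of its coefficients by 12 to get the monic form.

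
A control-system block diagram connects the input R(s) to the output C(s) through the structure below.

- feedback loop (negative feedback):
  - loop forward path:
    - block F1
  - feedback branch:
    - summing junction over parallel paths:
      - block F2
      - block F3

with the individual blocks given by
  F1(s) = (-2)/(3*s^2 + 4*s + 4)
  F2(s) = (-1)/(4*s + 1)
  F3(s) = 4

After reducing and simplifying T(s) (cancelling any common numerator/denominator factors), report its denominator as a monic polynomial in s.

The answer is s^3 + 19*s^2/12 - s - 1/6.

Reasoning:
Step 1: sum the parallel branches F2, F3; result (16*s + 3)/(4*s + 1)
Step 2: feedback reduction of F1, (F2+F3); result (-8*s - 2)/(12*s^3 + 19*s^2 - 12*s - 2)
That last expression is T(s), already simplified. Scaling its denominator by 1/12 (the reciprocal of the leading coefficient) yields the monic denominator.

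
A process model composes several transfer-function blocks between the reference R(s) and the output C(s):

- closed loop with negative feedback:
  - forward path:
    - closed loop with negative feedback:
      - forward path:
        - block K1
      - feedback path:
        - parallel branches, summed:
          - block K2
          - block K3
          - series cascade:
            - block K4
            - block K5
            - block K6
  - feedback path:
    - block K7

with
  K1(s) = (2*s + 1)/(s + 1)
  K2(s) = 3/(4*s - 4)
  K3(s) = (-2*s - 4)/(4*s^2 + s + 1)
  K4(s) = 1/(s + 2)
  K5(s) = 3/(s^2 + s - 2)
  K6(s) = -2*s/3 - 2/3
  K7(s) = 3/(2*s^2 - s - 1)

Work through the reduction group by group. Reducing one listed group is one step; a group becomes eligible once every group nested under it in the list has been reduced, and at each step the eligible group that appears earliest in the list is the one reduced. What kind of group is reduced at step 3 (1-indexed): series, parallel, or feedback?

(1) cascade K4, K5, K6
(2) combine K2, K3, (K4*K5*K6) in parallel
(3) apply the feedback formula to K1, (K2+K3+(K4*K5*K6))
(4) close the feedback loop around [K1/(1+K1*(K2+K3+(K4*K5*K6)))], K7
Step 3 collapses a feedback group.

Final answer: feedback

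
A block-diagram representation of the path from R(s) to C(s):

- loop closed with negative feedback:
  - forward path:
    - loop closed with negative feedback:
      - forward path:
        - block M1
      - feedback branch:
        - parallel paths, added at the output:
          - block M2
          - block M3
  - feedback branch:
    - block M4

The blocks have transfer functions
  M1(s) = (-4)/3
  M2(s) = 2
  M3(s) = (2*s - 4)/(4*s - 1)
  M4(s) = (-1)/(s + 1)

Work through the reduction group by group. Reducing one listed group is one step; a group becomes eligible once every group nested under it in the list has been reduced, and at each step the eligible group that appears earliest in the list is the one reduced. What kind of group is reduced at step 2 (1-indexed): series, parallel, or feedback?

Step 1: add M2, M3 (parallel)
Step 2: feedback reduction of M1, (M2+M3)
Step 3: close the feedback loop around [M1/(1+M1*(M2+M3))], M4
Step 2 collapses a feedback group.

Final answer: feedback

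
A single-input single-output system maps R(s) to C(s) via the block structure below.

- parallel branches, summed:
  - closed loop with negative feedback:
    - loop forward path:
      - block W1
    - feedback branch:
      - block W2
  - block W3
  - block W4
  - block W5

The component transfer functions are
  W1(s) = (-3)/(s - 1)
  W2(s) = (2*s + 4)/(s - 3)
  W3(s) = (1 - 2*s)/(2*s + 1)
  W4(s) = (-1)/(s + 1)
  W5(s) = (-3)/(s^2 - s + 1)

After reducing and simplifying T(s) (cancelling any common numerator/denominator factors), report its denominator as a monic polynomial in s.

Step 1 - feedback reduction of W1, W2: (9 - 3*s)/(s^2 - 10*s - 9)
Step 2 - parallel reduction of [W1/(1+W1*W2)], W3, W4, W5: (-2*s^6 + 13*s^5 + 38*s^4 + 56*s^3 + 156*s^2 + 153*s + 36)/(2*s^6 - 19*s^5 - 28*s^4 - 7*s^3 - 19*s^2 - 28*s - 9)
No further cancellation is possible in the step-2 result, so that is T(s). Its denominator becomes monic after dividing by the leading coefficient 2.

Answer: s^6 - 19*s^5/2 - 14*s^4 - 7*s^3/2 - 19*s^2/2 - 14*s - 9/2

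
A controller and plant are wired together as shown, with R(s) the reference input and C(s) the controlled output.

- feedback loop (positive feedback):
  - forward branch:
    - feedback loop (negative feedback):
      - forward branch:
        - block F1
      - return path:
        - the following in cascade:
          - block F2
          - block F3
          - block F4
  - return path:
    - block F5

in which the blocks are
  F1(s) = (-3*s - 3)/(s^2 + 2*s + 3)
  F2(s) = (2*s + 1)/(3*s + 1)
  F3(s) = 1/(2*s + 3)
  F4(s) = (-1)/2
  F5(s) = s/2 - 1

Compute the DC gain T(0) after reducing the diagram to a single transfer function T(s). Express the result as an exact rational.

The answer is -6.

Reasoning:
Step 1. reduce the series chain F2, F3, F4, giving (-2*s - 1)/(12*s^2 + 22*s + 6)
Step 2. apply the feedback formula to F1, (F2*F3*F4), giving (-36*s^3 - 102*s^2 - 84*s - 18)/(12*s^4 + 46*s^3 + 92*s^2 + 87*s + 21)
Step 3. feedback reduction of [F1/(1+F1*(F2*F3*F4))], F5, giving (-36*s^3 - 102*s^2 - 84*s - 18)/(30*s^4 + 61*s^3 + 32*s^2 + 12*s + 3)
That last expression is T(s); at s = 0 only the constant terms survive, so T(0) = -18/3 = -6.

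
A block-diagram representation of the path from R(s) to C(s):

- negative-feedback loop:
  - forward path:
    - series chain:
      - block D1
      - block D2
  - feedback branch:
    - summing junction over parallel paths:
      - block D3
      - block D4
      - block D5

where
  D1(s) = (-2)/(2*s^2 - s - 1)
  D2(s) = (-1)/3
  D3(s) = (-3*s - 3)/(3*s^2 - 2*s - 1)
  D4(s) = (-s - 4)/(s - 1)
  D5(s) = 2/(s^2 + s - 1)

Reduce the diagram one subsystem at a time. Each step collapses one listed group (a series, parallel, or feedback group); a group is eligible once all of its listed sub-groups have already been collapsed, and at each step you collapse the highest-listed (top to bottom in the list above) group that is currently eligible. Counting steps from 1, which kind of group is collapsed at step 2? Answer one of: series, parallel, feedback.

Reducing step by step:

Step 1. reduce the series chain D1, D2
Step 2. add D3, D4, D5 (parallel)
Step 3. close the feedback loop around (D1*D2), (D3+D4+D5)
Step 2 collapses a parallel group.

Answer: parallel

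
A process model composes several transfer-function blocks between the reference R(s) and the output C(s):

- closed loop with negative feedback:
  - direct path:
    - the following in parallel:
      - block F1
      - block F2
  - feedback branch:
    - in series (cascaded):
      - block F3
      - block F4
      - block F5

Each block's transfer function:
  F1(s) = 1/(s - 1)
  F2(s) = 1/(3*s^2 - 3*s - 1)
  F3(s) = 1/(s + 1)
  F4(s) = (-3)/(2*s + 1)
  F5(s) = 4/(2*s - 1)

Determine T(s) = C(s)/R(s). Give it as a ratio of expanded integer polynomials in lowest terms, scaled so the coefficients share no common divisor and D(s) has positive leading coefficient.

First reduce the diagram to T(s).

Step 1. add F1, F2 (parallel) -> (3*s^2 - 2*s - 2)/(3*s^3 - 6*s^2 + 2*s + 1)
Step 2. combine F3, F4, F5 in series -> (-12)/(4*s^3 + 4*s^2 - s - 1)
Step 3. close the feedback loop around (F1+F2), (F3*F4*F5), giving the overall T(s)

Answer: (12*s^5 + 4*s^4 - 19*s^3 - 9*s^2 + 4*s + 2)/(12*s^6 - 12*s^5 - 19*s^4 + 15*s^3 - 28*s^2 + 21*s + 23)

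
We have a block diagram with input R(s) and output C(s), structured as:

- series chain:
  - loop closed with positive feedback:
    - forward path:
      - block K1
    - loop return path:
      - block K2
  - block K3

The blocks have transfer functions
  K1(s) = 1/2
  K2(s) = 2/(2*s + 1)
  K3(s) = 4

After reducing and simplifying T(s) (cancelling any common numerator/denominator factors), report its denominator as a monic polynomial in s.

The answer is s.

Reasoning:
[1] reduce the feedback loop with forward K1 and return K2 -> (2*s + 1)/(4*s)
[2] series reduction of [K1/(1-K1*K2)], K3 -> (2*s + 1)/s
No further cancellation is possible in the step-2 result, so that is T(s). Its denominator is already monic.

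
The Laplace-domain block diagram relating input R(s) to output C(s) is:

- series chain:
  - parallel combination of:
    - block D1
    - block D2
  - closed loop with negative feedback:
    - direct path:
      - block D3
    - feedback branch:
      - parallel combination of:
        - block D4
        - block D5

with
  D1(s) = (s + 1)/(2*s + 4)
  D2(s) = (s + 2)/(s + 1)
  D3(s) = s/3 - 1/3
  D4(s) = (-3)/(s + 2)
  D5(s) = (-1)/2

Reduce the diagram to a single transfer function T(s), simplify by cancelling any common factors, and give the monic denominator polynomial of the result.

First reduce the diagram to T(s).

Step 1. reduce the parallel group D1, D2 gives (3*s^2 + 10*s + 9)/(2*s^2 + 6*s + 4)
Step 2. combine D4, D5 in parallel gives (-s - 8)/(2*s + 4)
Step 3. feedback reduction of D3, (D4+D5) gives (-2*s^2 - 2*s + 4)/(s^2 + s - 20)
Step 4. cascade (D1+D2), [D3/(1+D3*(D4+D5))] gives (-3*s^3 - 7*s^2 + s + 9)/(s^3 + 2*s^2 - 19*s - 20)
The result of step 4 is T(s) in lowest terms. Its denominator already has leading coefficient 1, so it is monic as it stands.

Answer: s^3 + 2*s^2 - 19*s - 20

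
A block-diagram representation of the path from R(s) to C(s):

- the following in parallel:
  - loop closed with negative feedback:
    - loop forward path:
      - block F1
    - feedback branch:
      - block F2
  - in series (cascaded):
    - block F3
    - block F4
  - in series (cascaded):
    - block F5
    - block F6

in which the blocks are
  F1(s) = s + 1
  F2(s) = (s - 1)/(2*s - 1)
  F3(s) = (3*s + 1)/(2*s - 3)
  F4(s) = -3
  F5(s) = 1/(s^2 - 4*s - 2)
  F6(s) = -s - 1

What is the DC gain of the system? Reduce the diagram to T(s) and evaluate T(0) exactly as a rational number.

(1) close the feedback loop around F1, F2; result (2*s^2 + s - 1)/(s^2 + 2*s - 2)
(2) combine F3, F4 in series; result (-9*s - 3)/(2*s - 3)
(3) combine F5, F6 in series; result (-s - 1)/(s^2 - 4*s - 2)
(4) sum the parallel branches [F1/(1+F1*F2)], (F3*F4), (F5*F6); result (-5*s^5 - 7*s^4 + 114*s^3 + 40*s^2 - 46*s - 24)/(2*s^5 - 7*s^4 - 18*s^3 + 44*s^2 - 4*s - 12)
Step 4 gives the overall T(s). Then T(0) = -24/(-12) = 2.

Final answer: 2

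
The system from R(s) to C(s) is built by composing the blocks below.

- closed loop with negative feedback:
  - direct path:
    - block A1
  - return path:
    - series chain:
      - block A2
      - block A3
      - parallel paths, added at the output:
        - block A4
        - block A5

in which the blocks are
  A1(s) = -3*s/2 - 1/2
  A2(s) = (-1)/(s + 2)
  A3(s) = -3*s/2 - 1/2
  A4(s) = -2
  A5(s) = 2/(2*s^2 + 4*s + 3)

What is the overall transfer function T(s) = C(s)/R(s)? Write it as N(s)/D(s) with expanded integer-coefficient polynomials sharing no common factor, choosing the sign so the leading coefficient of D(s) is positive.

The answer is (-6*s^4 - 26*s^3 - 41*s^2 - 29*s - 6)/(18*s^4 + 52*s^3 + 60*s^2 + 38*s + 14).

Reasoning:
Step 1 - reduce the parallel group A4, A5: (-4*s^2 - 8*s - 4)/(2*s^2 + 4*s + 3)
Step 2 - cascade A2, A3, (A4+A5): (-6*s^3 - 14*s^2 - 10*s - 2)/(2*s^3 + 8*s^2 + 11*s + 6)
Step 3 - reduce the feedback loop with forward A1 and return (A2*A3*(A4+A5)): this yields T(s), and no further normalization is needed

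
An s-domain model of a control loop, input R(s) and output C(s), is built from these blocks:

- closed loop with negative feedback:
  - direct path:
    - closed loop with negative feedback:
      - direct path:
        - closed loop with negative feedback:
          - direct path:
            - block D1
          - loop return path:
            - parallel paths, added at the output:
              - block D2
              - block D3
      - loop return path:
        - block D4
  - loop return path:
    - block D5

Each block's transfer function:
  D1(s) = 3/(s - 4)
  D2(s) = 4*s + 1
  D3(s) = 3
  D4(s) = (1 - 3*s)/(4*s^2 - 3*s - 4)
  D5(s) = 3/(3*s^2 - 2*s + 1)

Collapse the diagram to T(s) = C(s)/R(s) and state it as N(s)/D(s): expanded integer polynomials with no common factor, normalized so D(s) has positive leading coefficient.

First reduce the diagram to T(s).

[1] parallel reduction of D2, D3 gives 4*s + 4
[2] feedback reduction of D1, (D2+D3) gives 3/(13*s + 8)
[3] feedback reduction of [D1/(1+D1*(D2+D3))], D4 gives (12*s^2 - 9*s - 12)/(52*s^3 - 7*s^2 - 85*s - 29)
[4] reduce the feedback loop with forward [[D1/(1+D1*(D2+D3))]/(1+[D1/(1+D1*(D2+D3))]*D4)] and return D5 - this is the overall T(s), already in the required normalized form

Answer: (36*s^4 - 51*s^3 - 6*s^2 + 15*s - 12)/(156*s^5 - 125*s^4 - 189*s^3 + 112*s^2 - 54*s - 65)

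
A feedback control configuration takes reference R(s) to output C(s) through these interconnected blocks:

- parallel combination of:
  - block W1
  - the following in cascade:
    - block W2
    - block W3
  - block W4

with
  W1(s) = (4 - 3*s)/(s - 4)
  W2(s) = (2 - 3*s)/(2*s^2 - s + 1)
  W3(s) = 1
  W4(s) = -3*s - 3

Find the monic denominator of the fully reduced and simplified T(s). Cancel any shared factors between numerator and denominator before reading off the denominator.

Step 1. series reduction of W2, W3 = (2 - 3*s)/(2*s^2 - s + 1)
Step 2. parallel reduction of W1, (W2*W3), W4 = (-6*s^4 + 15*s^3 + 20*s^2 + 4*s + 8)/(2*s^3 - 9*s^2 + 5*s - 4)
T(s) is the step-2 result (common factors already cancelled). Leading coefficient of the denominator: 2. Divide through by 2 for the monic polynomial.

Therefore the answer is s^3 - 9*s^2/2 + 5*s/2 - 2.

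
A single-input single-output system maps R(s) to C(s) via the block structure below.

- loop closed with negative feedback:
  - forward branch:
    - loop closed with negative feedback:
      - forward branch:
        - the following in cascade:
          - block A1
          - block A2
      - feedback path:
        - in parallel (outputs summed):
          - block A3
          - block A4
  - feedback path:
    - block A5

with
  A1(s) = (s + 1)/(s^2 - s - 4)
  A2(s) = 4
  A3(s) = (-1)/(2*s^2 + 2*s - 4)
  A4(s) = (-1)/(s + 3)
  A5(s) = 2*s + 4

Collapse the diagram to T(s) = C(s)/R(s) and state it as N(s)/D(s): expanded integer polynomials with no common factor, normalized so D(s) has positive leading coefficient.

Step 1. multiply A1, A2 (series) -> (4*s + 4)/(s^2 - s - 4)
Step 2. combine A3, A4 in parallel -> (-2*s^2 - 3*s + 1)/(2*s^3 + 8*s^2 + 2*s - 12)
Step 3. reduce the feedback loop with forward (A1*A2) and return (A3+A4) -> (4*s^4 + 20*s^3 + 20*s^2 - 20*s - 24)/(s^5 + 3*s^4 - 11*s^3 - 33*s^2 - 2*s + 26)
Step 4. collapse the loop ([(A1*A2)/(1+(A1*A2)*(A3+A4))] forward, A5 return) - this is the overall T(s), already in the required normalized form

Hence the answer: (4*s^4 + 20*s^3 + 20*s^2 - 20*s - 24)/(9*s^5 + 59*s^4 + 109*s^3 + 7*s^2 - 130*s - 70)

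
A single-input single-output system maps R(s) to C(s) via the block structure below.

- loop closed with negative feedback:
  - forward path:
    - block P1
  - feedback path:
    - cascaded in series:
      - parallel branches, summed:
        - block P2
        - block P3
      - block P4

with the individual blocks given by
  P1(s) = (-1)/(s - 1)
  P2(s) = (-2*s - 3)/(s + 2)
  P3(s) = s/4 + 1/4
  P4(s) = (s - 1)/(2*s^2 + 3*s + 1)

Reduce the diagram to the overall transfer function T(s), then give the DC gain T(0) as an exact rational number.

Step 1: combine P2, P3 in parallel = (s^2 - 5*s - 10)/(4*s + 8)
Step 2: series reduction of (P2+P3), P4 = (s^3 - 6*s^2 - 5*s + 10)/(8*s^3 + 28*s^2 + 28*s + 8)
Step 3: collapse the loop (P1 forward, ((P2+P3)*P4) return) = (-8*s^3 - 28*s^2 - 28*s - 8)/(8*s^4 + 19*s^3 + 6*s^2 - 15*s - 18)
That last expression is T(s); at s = 0 only the constant terms survive, so T(0) = -8/(-18) = 4/9.

Therefore the answer is 4/9.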